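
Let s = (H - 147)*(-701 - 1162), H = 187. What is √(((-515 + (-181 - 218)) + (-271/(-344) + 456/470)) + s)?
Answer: I*√123239416773030/40420 ≈ 274.65*I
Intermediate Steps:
s = -74520 (s = (187 - 147)*(-701 - 1162) = 40*(-1863) = -74520)
√(((-515 + (-181 - 218)) + (-271/(-344) + 456/470)) + s) = √(((-515 + (-181 - 218)) + (-271/(-344) + 456/470)) - 74520) = √(((-515 - 399) + (-271*(-1/344) + 456*(1/470))) - 74520) = √((-914 + (271/344 + 228/235)) - 74520) = √((-914 + 142117/80840) - 74520) = √(-73745643/80840 - 74520) = √(-6097942443/80840) = I*√123239416773030/40420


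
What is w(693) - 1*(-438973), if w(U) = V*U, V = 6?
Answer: 443131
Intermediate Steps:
w(U) = 6*U
w(693) - 1*(-438973) = 6*693 - 1*(-438973) = 4158 + 438973 = 443131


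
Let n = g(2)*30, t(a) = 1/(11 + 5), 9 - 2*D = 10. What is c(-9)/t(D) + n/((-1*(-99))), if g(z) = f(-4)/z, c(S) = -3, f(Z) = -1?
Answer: -1589/33 ≈ -48.151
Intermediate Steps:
D = -½ (D = 9/2 - ½*10 = 9/2 - 5 = -½ ≈ -0.50000)
t(a) = 1/16
g(z) = -1/z
n = -15 (n = -1/2*30 = -1*½*30 = -½*30 = -15)
c(-9)/t(D) + n/((-1*(-99))) = -3/1/16 - 15/((-1*(-99))) = -3*16 - 15/99 = -48 - 15*1/99 = -48 - 5/33 = -1589/33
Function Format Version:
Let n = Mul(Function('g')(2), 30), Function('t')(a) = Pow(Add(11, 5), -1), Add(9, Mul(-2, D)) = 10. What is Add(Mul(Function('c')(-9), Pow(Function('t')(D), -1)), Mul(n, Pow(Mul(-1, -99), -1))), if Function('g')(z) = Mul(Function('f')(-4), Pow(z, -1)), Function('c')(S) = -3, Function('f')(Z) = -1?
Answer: Rational(-1589, 33) ≈ -48.151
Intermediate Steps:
D = Rational(-1, 2) (D = Add(Rational(9, 2), Mul(Rational(-1, 2), 10)) = Add(Rational(9, 2), -5) = Rational(-1, 2) ≈ -0.50000)
Function('t')(a) = Rational(1, 16) (Function('t')(a) = Pow(16, -1) = Rational(1, 16))
Function('g')(z) = Mul(-1, Pow(z, -1))
n = -15 (n = Mul(Mul(-1, Pow(2, -1)), 30) = Mul(Mul(-1, Rational(1, 2)), 30) = Mul(Rational(-1, 2), 30) = -15)
Add(Mul(Function('c')(-9), Pow(Function('t')(D), -1)), Mul(n, Pow(Mul(-1, -99), -1))) = Add(Mul(-3, Pow(Rational(1, 16), -1)), Mul(-15, Pow(Mul(-1, -99), -1))) = Add(Mul(-3, 16), Mul(-15, Pow(99, -1))) = Add(-48, Mul(-15, Rational(1, 99))) = Add(-48, Rational(-5, 33)) = Rational(-1589, 33)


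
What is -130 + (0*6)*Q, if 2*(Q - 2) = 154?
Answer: -130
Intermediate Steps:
Q = 79 (Q = 2 + (½)*154 = 2 + 77 = 79)
-130 + (0*6)*Q = -130 + (0*6)*79 = -130 + 0*79 = -130 + 0 = -130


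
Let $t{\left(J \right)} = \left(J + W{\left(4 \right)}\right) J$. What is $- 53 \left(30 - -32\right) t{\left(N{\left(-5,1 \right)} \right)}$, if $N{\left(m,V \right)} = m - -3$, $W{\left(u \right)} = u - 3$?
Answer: $-6572$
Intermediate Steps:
$W{\left(u \right)} = -3 + u$
$N{\left(m,V \right)} = 3 + m$ ($N{\left(m,V \right)} = m + 3 = 3 + m$)
$t{\left(J \right)} = J \left(1 + J\right)$ ($t{\left(J \right)} = \left(J + \left(-3 + 4\right)\right) J = \left(J + 1\right) J = \left(1 + J\right) J = J \left(1 + J\right)$)
$- 53 \left(30 - -32\right) t{\left(N{\left(-5,1 \right)} \right)} = - 53 \left(30 - -32\right) \left(3 - 5\right) \left(1 + \left(3 - 5\right)\right) = - 53 \left(30 + 32\right) \left(- 2 \left(1 - 2\right)\right) = \left(-53\right) 62 \left(\left(-2\right) \left(-1\right)\right) = \left(-3286\right) 2 = -6572$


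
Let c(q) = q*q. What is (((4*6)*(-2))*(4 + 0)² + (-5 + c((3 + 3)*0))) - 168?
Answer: -941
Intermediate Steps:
c(q) = q²
(((4*6)*(-2))*(4 + 0)² + (-5 + c((3 + 3)*0))) - 168 = (((4*6)*(-2))*(4 + 0)² + (-5 + ((3 + 3)*0)²)) - 168 = ((24*(-2))*4² + (-5 + (6*0)²)) - 168 = (-48*16 + (-5 + 0²)) - 168 = (-768 + (-5 + 0)) - 168 = (-768 - 5) - 168 = -773 - 168 = -941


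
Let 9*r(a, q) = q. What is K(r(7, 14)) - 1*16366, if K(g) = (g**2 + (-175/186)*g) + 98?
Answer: -40846547/2511 ≈ -16267.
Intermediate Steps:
r(a, q) = q/9
K(g) = 98 + g**2 - 175*g/186 (K(g) = (g**2 + (-175*1/186)*g) + 98 = (g**2 - 175*g/186) + 98 = 98 + g**2 - 175*g/186)
K(r(7, 14)) - 1*16366 = (98 + ((1/9)*14)**2 - 175*14/1674) - 1*16366 = (98 + (14/9)**2 - 175/186*14/9) - 16366 = (98 + 196/81 - 1225/837) - 16366 = 248479/2511 - 16366 = -40846547/2511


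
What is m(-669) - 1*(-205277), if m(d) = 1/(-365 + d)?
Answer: 212256417/1034 ≈ 2.0528e+5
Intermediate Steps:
m(-669) - 1*(-205277) = 1/(-365 - 669) - 1*(-205277) = 1/(-1034) + 205277 = -1/1034 + 205277 = 212256417/1034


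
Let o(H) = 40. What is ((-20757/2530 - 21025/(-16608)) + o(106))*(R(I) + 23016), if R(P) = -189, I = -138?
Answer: 480470510443/636640 ≈ 7.5470e+5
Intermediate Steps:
((-20757/2530 - 21025/(-16608)) + o(106))*(R(I) + 23016) = ((-20757/2530 - 21025/(-16608)) + 40)*(-189 + 23016) = ((-20757*1/2530 - 21025*(-1/16608)) + 40)*22827 = ((-1887/230 + 21025/16608) + 40)*22827 = (-13251773/1909920 + 40)*22827 = (63145027/1909920)*22827 = 480470510443/636640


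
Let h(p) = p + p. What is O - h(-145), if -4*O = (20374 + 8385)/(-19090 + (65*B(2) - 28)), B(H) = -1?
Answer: 22281039/76732 ≈ 290.38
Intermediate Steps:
h(p) = 2*p
O = 28759/76732 (O = -(20374 + 8385)/(4*(-19090 + (65*(-1) - 28))) = -28759/(4*(-19090 + (-65 - 28))) = -28759/(4*(-19090 - 93)) = -28759/(4*(-19183)) = -28759*(-1)/(4*19183) = -¼*(-28759/19183) = 28759/76732 ≈ 0.37480)
O - h(-145) = 28759/76732 - 2*(-145) = 28759/76732 - 1*(-290) = 28759/76732 + 290 = 22281039/76732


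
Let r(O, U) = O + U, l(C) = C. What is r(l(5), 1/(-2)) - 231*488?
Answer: -225447/2 ≈ -1.1272e+5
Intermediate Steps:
r(l(5), 1/(-2)) - 231*488 = (5 + 1/(-2)) - 231*488 = (5 - 1/2) - 112728 = 9/2 - 112728 = -225447/2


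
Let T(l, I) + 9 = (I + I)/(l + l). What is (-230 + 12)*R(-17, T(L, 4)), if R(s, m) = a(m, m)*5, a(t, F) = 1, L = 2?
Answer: -1090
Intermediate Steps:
T(l, I) = -9 + I/l (T(l, I) = -9 + (I + I)/(l + l) = -9 + (2*I)/((2*l)) = -9 + (2*I)*(1/(2*l)) = -9 + I/l)
R(s, m) = 5 (R(s, m) = 1*5 = 5)
(-230 + 12)*R(-17, T(L, 4)) = (-230 + 12)*5 = -218*5 = -1090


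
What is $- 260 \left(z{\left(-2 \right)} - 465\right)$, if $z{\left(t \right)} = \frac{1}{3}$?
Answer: $\frac{362440}{3} \approx 1.2081 \cdot 10^{5}$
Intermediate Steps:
$z{\left(t \right)} = \frac{1}{3}$
$- 260 \left(z{\left(-2 \right)} - 465\right) = - 260 \left(\frac{1}{3} - 465\right) = \left(-260\right) \left(- \frac{1394}{3}\right) = \frac{362440}{3}$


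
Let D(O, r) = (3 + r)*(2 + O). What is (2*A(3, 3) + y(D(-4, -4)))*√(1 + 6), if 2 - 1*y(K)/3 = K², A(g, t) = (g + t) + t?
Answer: 12*√7 ≈ 31.749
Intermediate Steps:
A(g, t) = g + 2*t
D(O, r) = (2 + O)*(3 + r)
y(K) = 6 - 3*K²
(2*A(3, 3) + y(D(-4, -4)))*√(1 + 6) = (2*(3 + 2*3) + (6 - 3*(6 + 2*(-4) + 3*(-4) - 4*(-4))²))*√(1 + 6) = (2*(3 + 6) + (6 - 3*(6 - 8 - 12 + 16)²))*√7 = (2*9 + (6 - 3*2²))*√7 = (18 + (6 - 3*4))*√7 = (18 + (6 - 12))*√7 = (18 - 6)*√7 = 12*√7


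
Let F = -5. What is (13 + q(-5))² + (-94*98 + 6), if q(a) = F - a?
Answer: -9037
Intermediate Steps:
q(a) = -5 - a
(13 + q(-5))² + (-94*98 + 6) = (13 + (-5 - 1*(-5)))² + (-94*98 + 6) = (13 + (-5 + 5))² + (-9212 + 6) = (13 + 0)² - 9206 = 13² - 9206 = 169 - 9206 = -9037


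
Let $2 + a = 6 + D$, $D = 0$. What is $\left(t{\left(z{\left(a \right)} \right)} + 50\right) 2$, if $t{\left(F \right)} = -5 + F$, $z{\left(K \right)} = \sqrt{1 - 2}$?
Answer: $90 + 2 i \approx 90.0 + 2.0 i$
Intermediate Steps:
$a = 4$ ($a = -2 + \left(6 + 0\right) = -2 + 6 = 4$)
$z{\left(K \right)} = i$ ($z{\left(K \right)} = \sqrt{-1} = i$)
$\left(t{\left(z{\left(a \right)} \right)} + 50\right) 2 = \left(\left(-5 + i\right) + 50\right) 2 = \left(45 + i\right) 2 = 90 + 2 i$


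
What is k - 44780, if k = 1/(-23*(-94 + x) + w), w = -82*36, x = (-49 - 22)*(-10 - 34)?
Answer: -3252908761/72642 ≈ -44780.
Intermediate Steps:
x = 3124 (x = -71*(-44) = 3124)
w = -2952
k = -1/72642 (k = 1/(-23*(-94 + 3124) - 2952) = 1/(-23*3030 - 2952) = 1/(-69690 - 2952) = 1/(-72642) = -1/72642 ≈ -1.3766e-5)
k - 44780 = -1/72642 - 44780 = -3252908761/72642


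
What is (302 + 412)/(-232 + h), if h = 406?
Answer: 119/29 ≈ 4.1034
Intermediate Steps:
(302 + 412)/(-232 + h) = (302 + 412)/(-232 + 406) = 714/174 = 714*(1/174) = 119/29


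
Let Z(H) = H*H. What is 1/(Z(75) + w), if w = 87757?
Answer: 1/93382 ≈ 1.0709e-5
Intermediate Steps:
Z(H) = H**2
1/(Z(75) + w) = 1/(75**2 + 87757) = 1/(5625 + 87757) = 1/93382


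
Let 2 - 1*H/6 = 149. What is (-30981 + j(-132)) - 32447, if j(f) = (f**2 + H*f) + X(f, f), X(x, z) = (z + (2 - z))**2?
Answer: 70424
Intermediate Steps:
X(x, z) = 4 (X(x, z) = 2**2 = 4)
H = -882 (H = 12 - 6*149 = 12 - 894 = -882)
j(f) = 4 + f**2 - 882*f (j(f) = (f**2 - 882*f) + 4 = 4 + f**2 - 882*f)
(-30981 + j(-132)) - 32447 = (-30981 + (4 + (-132)**2 - 882*(-132))) - 32447 = (-30981 + (4 + 17424 + 116424)) - 32447 = (-30981 + 133852) - 32447 = 102871 - 32447 = 70424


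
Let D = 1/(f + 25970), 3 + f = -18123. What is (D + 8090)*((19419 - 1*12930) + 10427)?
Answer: 268363717069/1961 ≈ 1.3685e+8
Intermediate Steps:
f = -18126 (f = -3 - 18123 = -18126)
D = 1/7844 (D = 1/(-18126 + 25970) = 1/7844 ≈ 0.00012749)
(D + 8090)*((19419 - 1*12930) + 10427) = (1/7844 + 8090)*((19419 - 1*12930) + 10427) = 63457961*((19419 - 12930) + 10427)/7844 = 63457961*(6489 + 10427)/7844 = (63457961/7844)*16916 = 268363717069/1961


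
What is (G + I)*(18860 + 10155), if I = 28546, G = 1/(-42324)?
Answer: 35055368900545/42324 ≈ 8.2826e+8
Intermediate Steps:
G = -1/42324 ≈ -2.3627e-5
(G + I)*(18860 + 10155) = (-1/42324 + 28546)*(18860 + 10155) = (1208180903/42324)*29015 = 35055368900545/42324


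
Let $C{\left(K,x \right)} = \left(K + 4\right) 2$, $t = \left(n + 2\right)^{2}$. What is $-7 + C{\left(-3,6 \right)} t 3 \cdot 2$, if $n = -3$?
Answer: $5$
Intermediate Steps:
$t = 1$ ($t = \left(-3 + 2\right)^{2} = \left(-1\right)^{2} = 1$)
$C{\left(K,x \right)} = 8 + 2 K$ ($C{\left(K,x \right)} = \left(4 + K\right) 2 = 8 + 2 K$)
$-7 + C{\left(-3,6 \right)} t 3 \cdot 2 = -7 + \left(8 + 2 \left(-3\right)\right) 1 \cdot 3 \cdot 2 = -7 + \left(8 - 6\right) 3 \cdot 2 = -7 + 2 \cdot 6 = -7 + 12 = 5$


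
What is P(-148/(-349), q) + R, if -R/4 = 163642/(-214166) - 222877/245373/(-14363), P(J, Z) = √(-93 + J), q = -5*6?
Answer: 67844061656656/22199517821301 + I*√11275841/349 ≈ 3.0561 + 9.6216*I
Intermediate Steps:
q = -30
R = 67844061656656/22199517821301 (R = -4*(163642/(-214166) - 222877/245373/(-14363)) = -4*(163642*(-1/214166) - 222877*1/245373*(-1/14363)) = -4*(-4813/6299 - 222877/245373*(-1/14363)) = -4*(-4813/6299 + 222877/3524292399) = -4*(-16961015414164/22199517821301) = 67844061656656/22199517821301 ≈ 3.0561)
P(-148/(-349), q) + R = √(-93 - 148/(-349)) + 67844061656656/22199517821301 = √(-93 - 148*(-1/349)) + 67844061656656/22199517821301 = √(-93 + 148/349) + 67844061656656/22199517821301 = √(-32309/349) + 67844061656656/22199517821301 = I*√11275841/349 + 67844061656656/22199517821301 = 67844061656656/22199517821301 + I*√11275841/349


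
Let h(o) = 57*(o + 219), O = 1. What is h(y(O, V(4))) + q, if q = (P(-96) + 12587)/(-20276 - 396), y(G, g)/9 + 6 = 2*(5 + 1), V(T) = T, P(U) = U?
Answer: 321664501/20672 ≈ 15560.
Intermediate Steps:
y(G, g) = 54 (y(G, g) = -54 + 9*(2*(5 + 1)) = -54 + 9*(2*6) = -54 + 9*12 = -54 + 108 = 54)
h(o) = 12483 + 57*o (h(o) = 57*(219 + o) = 12483 + 57*o)
q = -12491/20672 (q = (-96 + 12587)/(-20276 - 396) = 12491/(-20672) = 12491*(-1/20672) = -12491/20672 ≈ -0.60425)
h(y(O, V(4))) + q = (12483 + 57*54) - 12491/20672 = (12483 + 3078) - 12491/20672 = 15561 - 12491/20672 = 321664501/20672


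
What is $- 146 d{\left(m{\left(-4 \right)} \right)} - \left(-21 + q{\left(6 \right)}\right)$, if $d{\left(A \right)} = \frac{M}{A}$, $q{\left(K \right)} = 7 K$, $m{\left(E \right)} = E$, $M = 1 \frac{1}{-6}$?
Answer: $- \frac{325}{12} \approx -27.083$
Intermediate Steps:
$M = - \frac{1}{6}$ ($M = 1 \left(- \frac{1}{6}\right) = - \frac{1}{6} \approx -0.16667$)
$d{\left(A \right)} = - \frac{1}{6 A}$
$- 146 d{\left(m{\left(-4 \right)} \right)} - \left(-21 + q{\left(6 \right)}\right) = - 146 \left(- \frac{1}{6 \left(-4\right)}\right) + \left(21 - 7 \cdot 6\right) = - 146 \left(\left(- \frac{1}{6}\right) \left(- \frac{1}{4}\right)\right) + \left(21 - 42\right) = \left(-146\right) \frac{1}{24} + \left(21 - 42\right) = - \frac{73}{12} - 21 = - \frac{325}{12}$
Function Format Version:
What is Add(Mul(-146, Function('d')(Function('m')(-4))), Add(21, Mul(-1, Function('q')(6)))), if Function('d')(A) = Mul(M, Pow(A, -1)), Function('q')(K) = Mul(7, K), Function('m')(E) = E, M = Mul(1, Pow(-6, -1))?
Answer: Rational(-325, 12) ≈ -27.083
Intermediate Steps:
M = Rational(-1, 6) (M = Mul(1, Rational(-1, 6)) = Rational(-1, 6) ≈ -0.16667)
Function('d')(A) = Mul(Rational(-1, 6), Pow(A, -1))
Add(Mul(-146, Function('d')(Function('m')(-4))), Add(21, Mul(-1, Function('q')(6)))) = Add(Mul(-146, Mul(Rational(-1, 6), Pow(-4, -1))), Add(21, Mul(-1, Mul(7, 6)))) = Add(Mul(-146, Mul(Rational(-1, 6), Rational(-1, 4))), Add(21, Mul(-1, 42))) = Add(Mul(-146, Rational(1, 24)), Add(21, -42)) = Add(Rational(-73, 12), -21) = Rational(-325, 12)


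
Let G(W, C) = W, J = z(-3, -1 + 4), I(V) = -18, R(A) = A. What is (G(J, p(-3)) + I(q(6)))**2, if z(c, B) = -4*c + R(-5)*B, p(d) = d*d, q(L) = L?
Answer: 441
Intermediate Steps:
p(d) = d**2
z(c, B) = -5*B - 4*c (z(c, B) = -4*c - 5*B = -5*B - 4*c)
J = -3 (J = -5*(-1 + 4) - 4*(-3) = -5*3 + 12 = -15 + 12 = -3)
(G(J, p(-3)) + I(q(6)))**2 = (-3 - 18)**2 = (-21)**2 = 441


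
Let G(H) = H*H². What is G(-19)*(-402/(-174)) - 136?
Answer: -463497/29 ≈ -15983.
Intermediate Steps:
G(H) = H³
G(-19)*(-402/(-174)) - 136 = (-19)³*(-402/(-174)) - 136 = -(-2757318)*(-1)/174 - 136 = -6859*67/29 - 136 = -459553/29 - 136 = -463497/29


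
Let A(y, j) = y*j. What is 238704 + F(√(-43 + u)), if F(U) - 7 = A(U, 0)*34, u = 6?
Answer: 238711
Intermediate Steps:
A(y, j) = j*y
F(U) = 7 (F(U) = 7 + (0*U)*34 = 7 + 0*34 = 7 + 0 = 7)
238704 + F(√(-43 + u)) = 238704 + 7 = 238711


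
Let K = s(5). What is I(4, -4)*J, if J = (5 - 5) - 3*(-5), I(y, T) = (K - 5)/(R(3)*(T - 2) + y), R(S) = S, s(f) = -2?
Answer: 15/2 ≈ 7.5000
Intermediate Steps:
K = -2
I(y, T) = -7/(-6 + y + 3*T) (I(y, T) = (-2 - 5)/(3*(T - 2) + y) = -7/(3*(-2 + T) + y) = -7/((-6 + 3*T) + y) = -7/(-6 + y + 3*T))
J = 15 (J = 0 + 15 = 15)
I(4, -4)*J = -7/(-6 + 4 + 3*(-4))*15 = -7/(-6 + 4 - 12)*15 = -7/(-14)*15 = -7*(-1/14)*15 = (1/2)*15 = 15/2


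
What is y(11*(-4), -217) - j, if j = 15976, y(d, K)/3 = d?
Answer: -16108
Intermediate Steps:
y(d, K) = 3*d
y(11*(-4), -217) - j = 3*(11*(-4)) - 1*15976 = 3*(-44) - 15976 = -132 - 15976 = -16108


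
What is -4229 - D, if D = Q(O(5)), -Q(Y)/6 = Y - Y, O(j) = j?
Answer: -4229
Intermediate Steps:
Q(Y) = 0 (Q(Y) = -6*(Y - Y) = -6*0 = 0)
D = 0
-4229 - D = -4229 - 1*0 = -4229 + 0 = -4229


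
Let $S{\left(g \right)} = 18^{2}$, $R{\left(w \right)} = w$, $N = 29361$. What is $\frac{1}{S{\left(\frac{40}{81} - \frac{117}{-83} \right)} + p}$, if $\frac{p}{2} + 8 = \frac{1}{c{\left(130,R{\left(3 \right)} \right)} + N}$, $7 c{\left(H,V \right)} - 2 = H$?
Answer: $\frac{205659}{63342986} \approx 0.0032468$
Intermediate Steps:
$S{\left(g \right)} = 324$
$c{\left(H,V \right)} = \frac{2}{7} + \frac{H}{7}$
$p = - \frac{3290530}{205659}$ ($p = -16 + \frac{2}{\left(\frac{2}{7} + \frac{1}{7} \cdot 130\right) + 29361} = -16 + \frac{2}{\left(\frac{2}{7} + \frac{130}{7}\right) + 29361} = -16 + \frac{2}{\frac{132}{7} + 29361} = -16 + \frac{2}{\frac{205659}{7}} = -16 + 2 \cdot \frac{7}{205659} = -16 + \frac{14}{205659} = - \frac{3290530}{205659} \approx -16.0$)
$\frac{1}{S{\left(\frac{40}{81} - \frac{117}{-83} \right)} + p} = \frac{1}{324 - \frac{3290530}{205659}} = \frac{1}{\frac{63342986}{205659}} = \frac{205659}{63342986}$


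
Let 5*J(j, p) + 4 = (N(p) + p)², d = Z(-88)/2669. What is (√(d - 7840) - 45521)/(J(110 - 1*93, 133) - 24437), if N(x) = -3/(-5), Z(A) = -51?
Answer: 812875/372643 - 125*I*√193248631/409534657 ≈ 2.1814 - 0.004243*I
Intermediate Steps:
N(x) = ⅗ (N(x) = -3*(-⅕) = ⅗)
d = -3/157 (d = -51/2669 = -51*1/2669 = -3/157 ≈ -0.019108)
J(j, p) = -⅘ + (⅗ + p)²/5
(√(d - 7840) - 45521)/(J(110 - 1*93, 133) - 24437) = (√(-3/157 - 7840) - 45521)/((-⅘ + (3 + 5*133)²/125) - 24437) = (√(-1230883/157) - 45521)/((-⅘ + (3 + 665)²/125) - 24437) = (I*√193248631/157 - 45521)/((-⅘ + (1/125)*668²) - 24437) = (-45521 + I*√193248631/157)/((-⅘ + (1/125)*446224) - 24437) = (-45521 + I*√193248631/157)/((-⅘ + 446224/125) - 24437) = (-45521 + I*√193248631/157)/(446124/125 - 24437) = (-45521 + I*√193248631/157)/(-2608501/125) = (-45521 + I*√193248631/157)*(-125/2608501) = 812875/372643 - 125*I*√193248631/409534657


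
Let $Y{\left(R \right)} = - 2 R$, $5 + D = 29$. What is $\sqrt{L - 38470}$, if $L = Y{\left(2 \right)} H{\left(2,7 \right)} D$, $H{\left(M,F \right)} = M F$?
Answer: $i \sqrt{39814} \approx 199.53 i$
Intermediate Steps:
$D = 24$ ($D = -5 + 29 = 24$)
$H{\left(M,F \right)} = F M$
$L = -1344$ ($L = \left(-2\right) 2 \cdot 7 \cdot 2 \cdot 24 = \left(-4\right) 14 \cdot 24 = \left(-56\right) 24 = -1344$)
$\sqrt{L - 38470} = \sqrt{-1344 - 38470} = \sqrt{-39814} = i \sqrt{39814}$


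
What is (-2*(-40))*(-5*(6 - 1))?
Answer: -2000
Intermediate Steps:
(-2*(-40))*(-5*(6 - 1)) = 80*(-5*5) = 80*(-25) = -2000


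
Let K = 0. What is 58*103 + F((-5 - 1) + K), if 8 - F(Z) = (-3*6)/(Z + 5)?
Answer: 5964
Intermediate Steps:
F(Z) = 8 + 18/(5 + Z) (F(Z) = 8 - (-3*6)/(Z + 5) = 8 - (-18)/(5 + Z) = 8 + 18/(5 + Z))
58*103 + F((-5 - 1) + K) = 58*103 + 2*(29 + 4*((-5 - 1) + 0))/(5 + ((-5 - 1) + 0)) = 5974 + 2*(29 + 4*(-6 + 0))/(5 + (-6 + 0)) = 5974 + 2*(29 + 4*(-6))/(5 - 6) = 5974 + 2*(29 - 24)/(-1) = 5974 + 2*(-1)*5 = 5974 - 10 = 5964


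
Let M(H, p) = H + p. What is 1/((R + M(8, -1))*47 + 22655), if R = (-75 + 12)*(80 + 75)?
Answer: -1/435971 ≈ -2.2937e-6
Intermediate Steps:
R = -9765 (R = -63*155 = -9765)
1/((R + M(8, -1))*47 + 22655) = 1/((-9765 + (8 - 1))*47 + 22655) = 1/((-9765 + 7)*47 + 22655) = 1/(-9758*47 + 22655) = 1/(-458626 + 22655) = 1/(-435971) = -1/435971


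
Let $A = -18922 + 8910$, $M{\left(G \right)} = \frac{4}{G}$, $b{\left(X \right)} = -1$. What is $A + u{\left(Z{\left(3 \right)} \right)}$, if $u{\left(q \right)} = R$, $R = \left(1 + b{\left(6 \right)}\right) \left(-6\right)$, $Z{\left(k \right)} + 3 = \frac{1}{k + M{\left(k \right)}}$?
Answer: $-10012$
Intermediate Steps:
$Z{\left(k \right)} = -3 + \frac{1}{k + \frac{4}{k}}$
$A = -10012$
$R = 0$ ($R = \left(1 - 1\right) \left(-6\right) = 0 \left(-6\right) = 0$)
$u{\left(q \right)} = 0$
$A + u{\left(Z{\left(3 \right)} \right)} = -10012 + 0 = -10012$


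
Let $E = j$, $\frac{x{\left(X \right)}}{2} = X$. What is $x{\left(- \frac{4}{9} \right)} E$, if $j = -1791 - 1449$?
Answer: $2880$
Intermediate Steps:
$x{\left(X \right)} = 2 X$
$j = -3240$ ($j = -1791 - 1449 = -3240$)
$E = -3240$
$x{\left(- \frac{4}{9} \right)} E = 2 \left(- \frac{4}{9}\right) \left(-3240\right) = \left(- \frac{8}{9}\right) \left(-3240\right) = 2880$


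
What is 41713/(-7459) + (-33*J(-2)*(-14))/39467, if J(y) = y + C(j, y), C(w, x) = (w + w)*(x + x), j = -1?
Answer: -1625610623/294384353 ≈ -5.5221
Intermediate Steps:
C(w, x) = 4*w*x (C(w, x) = (2*w)*(2*x) = 4*w*x)
J(y) = -3*y (J(y) = y + 4*(-1)*y = y - 4*y = -3*y)
41713/(-7459) + (-33*J(-2)*(-14))/39467 = 41713/(-7459) + (-(-99)*(-2)*(-14))/39467 = 41713*(-1/7459) + (-33*6*(-14))*(1/39467) = -41713/7459 - 198*(-14)*(1/39467) = -41713/7459 + 2772*(1/39467) = -41713/7459 + 2772/39467 = -1625610623/294384353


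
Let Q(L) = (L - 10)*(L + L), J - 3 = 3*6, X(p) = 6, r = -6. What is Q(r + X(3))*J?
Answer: 0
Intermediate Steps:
J = 21 (J = 3 + 3*6 = 3 + 18 = 21)
Q(L) = 2*L*(-10 + L) (Q(L) = (-10 + L)*(2*L) = 2*L*(-10 + L))
Q(r + X(3))*J = (2*(-6 + 6)*(-10 + (-6 + 6)))*21 = (2*0*(-10 + 0))*21 = (2*0*(-10))*21 = 0*21 = 0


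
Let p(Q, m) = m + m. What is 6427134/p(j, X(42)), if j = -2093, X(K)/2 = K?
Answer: 153027/4 ≈ 38257.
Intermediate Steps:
X(K) = 2*K
p(Q, m) = 2*m
6427134/p(j, X(42)) = 6427134/((2*(2*42))) = 6427134/((2*84)) = 6427134/168 = 6427134*(1/168) = 153027/4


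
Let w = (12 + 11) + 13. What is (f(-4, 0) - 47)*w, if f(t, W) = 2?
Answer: -1620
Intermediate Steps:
w = 36 (w = 23 + 13 = 36)
(f(-4, 0) - 47)*w = (2 - 47)*36 = -45*36 = -1620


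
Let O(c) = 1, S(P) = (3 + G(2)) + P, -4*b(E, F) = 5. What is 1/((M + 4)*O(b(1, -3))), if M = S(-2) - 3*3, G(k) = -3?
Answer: -⅐ ≈ -0.14286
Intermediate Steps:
b(E, F) = -5/4 (b(E, F) = -¼*5 = -5/4)
S(P) = P (S(P) = (3 - 3) + P = 0 + P = P)
M = -11 (M = -2 - 3*3 = -2 - 1*9 = -2 - 9 = -11)
1/((M + 4)*O(b(1, -3))) = 1/((-11 + 4)*1) = 1/(-7*1) = 1/(-7) = -⅐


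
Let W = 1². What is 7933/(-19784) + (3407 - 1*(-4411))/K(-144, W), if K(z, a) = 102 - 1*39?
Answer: 51390511/415464 ≈ 123.69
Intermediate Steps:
W = 1
K(z, a) = 63 (K(z, a) = 102 - 39 = 63)
7933/(-19784) + (3407 - 1*(-4411))/K(-144, W) = 7933/(-19784) + (3407 - 1*(-4411))/63 = 7933*(-1/19784) + (3407 + 4411)*(1/63) = -7933/19784 + 7818*(1/63) = -7933/19784 + 2606/21 = 51390511/415464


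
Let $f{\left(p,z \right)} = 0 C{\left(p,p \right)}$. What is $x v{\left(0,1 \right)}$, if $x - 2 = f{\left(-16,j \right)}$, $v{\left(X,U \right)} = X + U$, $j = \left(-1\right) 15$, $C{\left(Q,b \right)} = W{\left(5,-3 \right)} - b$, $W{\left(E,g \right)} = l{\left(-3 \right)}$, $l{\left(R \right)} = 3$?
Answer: $2$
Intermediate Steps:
$W{\left(E,g \right)} = 3$
$C{\left(Q,b \right)} = 3 - b$
$j = -15$
$v{\left(X,U \right)} = U + X$
$f{\left(p,z \right)} = 0$ ($f{\left(p,z \right)} = 0 \left(3 - p\right) = 0$)
$x = 2$ ($x = 2 + 0 = 2$)
$x v{\left(0,1 \right)} = 2 \left(1 + 0\right) = 2 \cdot 1 = 2$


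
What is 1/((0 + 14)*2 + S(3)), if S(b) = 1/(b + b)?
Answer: 6/169 ≈ 0.035503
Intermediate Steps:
S(b) = 1/(2*b)
1/((0 + 14)*2 + S(3)) = 1/((0 + 14)*2 + (½)/3) = 1/(14*2 + (½)*(⅓)) = 1/(28 + ⅙) = 1/(169/6) = 6/169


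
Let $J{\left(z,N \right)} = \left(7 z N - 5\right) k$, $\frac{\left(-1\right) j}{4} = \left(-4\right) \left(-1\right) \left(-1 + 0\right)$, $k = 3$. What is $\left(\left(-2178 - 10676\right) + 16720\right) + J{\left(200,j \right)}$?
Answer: $71051$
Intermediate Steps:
$j = 16$ ($j = - 4 \left(-4\right) \left(-1\right) \left(-1 + 0\right) = - 4 \cdot 4 \left(-1\right) = \left(-4\right) \left(-4\right) = 16$)
$J{\left(z,N \right)} = -15 + 21 N z$ ($J{\left(z,N \right)} = \left(7 z N - 5\right) 3 = \left(7 N z - 5\right) 3 = \left(-5 + 7 N z\right) 3 = -15 + 21 N z$)
$\left(\left(-2178 - 10676\right) + 16720\right) + J{\left(200,j \right)} = \left(\left(-2178 - 10676\right) + 16720\right) - \left(15 - 67200\right) = \left(-12854 + 16720\right) + \left(-15 + 67200\right) = 3866 + 67185 = 71051$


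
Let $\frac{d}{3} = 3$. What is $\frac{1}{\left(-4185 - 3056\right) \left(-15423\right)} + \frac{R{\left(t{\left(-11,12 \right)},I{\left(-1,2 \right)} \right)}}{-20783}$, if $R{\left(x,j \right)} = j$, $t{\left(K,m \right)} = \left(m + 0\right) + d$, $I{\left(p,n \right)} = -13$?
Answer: $\frac{1451834042}{2321002689369} \approx 0.00062552$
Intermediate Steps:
$d = 9$ ($d = 3 \cdot 3 = 9$)
$t{\left(K,m \right)} = 9 + m$ ($t{\left(K,m \right)} = \left(m + 0\right) + 9 = m + 9 = 9 + m$)
$\frac{1}{\left(-4185 - 3056\right) \left(-15423\right)} + \frac{R{\left(t{\left(-11,12 \right)},I{\left(-1,2 \right)} \right)}}{-20783} = \frac{1}{\left(-4185 - 3056\right) \left(-15423\right)} - \frac{13}{-20783} = \frac{1}{-7241} \left(- \frac{1}{15423}\right) - - \frac{13}{20783} = \left(- \frac{1}{7241}\right) \left(- \frac{1}{15423}\right) + \frac{13}{20783} = \frac{1}{111677943} + \frac{13}{20783} = \frac{1451834042}{2321002689369}$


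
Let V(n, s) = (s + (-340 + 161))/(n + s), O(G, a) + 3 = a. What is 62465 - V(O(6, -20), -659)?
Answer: 21300146/341 ≈ 62464.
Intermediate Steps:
O(G, a) = -3 + a
V(n, s) = (-179 + s)/(n + s) (V(n, s) = (s - 179)/(n + s) = (-179 + s)/(n + s))
62465 - V(O(6, -20), -659) = 62465 - (-179 - 659)/((-3 - 20) - 659) = 62465 - (-838)/(-23 - 659) = 62465 - (-838)/(-682) = 62465 - (-1)*(-838)/682 = 62465 - 1*419/341 = 62465 - 419/341 = 21300146/341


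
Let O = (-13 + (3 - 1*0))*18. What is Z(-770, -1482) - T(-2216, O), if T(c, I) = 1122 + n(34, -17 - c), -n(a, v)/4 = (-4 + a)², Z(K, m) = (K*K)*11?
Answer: 6524378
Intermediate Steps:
Z(K, m) = 11*K² (Z(K, m) = K²*11 = 11*K²)
n(a, v) = -4*(-4 + a)²
O = -180 (O = (-13 + (3 + 0))*18 = (-13 + 3)*18 = -10*18 = -180)
T(c, I) = -2478 (T(c, I) = 1122 - 4*(-4 + 34)² = 1122 - 4*30² = 1122 - 4*900 = 1122 - 3600 = -2478)
Z(-770, -1482) - T(-2216, O) = 11*(-770)² - 1*(-2478) = 11*592900 + 2478 = 6521900 + 2478 = 6524378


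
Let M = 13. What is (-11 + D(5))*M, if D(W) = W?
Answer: -78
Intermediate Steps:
(-11 + D(5))*M = (-11 + 5)*13 = -6*13 = -78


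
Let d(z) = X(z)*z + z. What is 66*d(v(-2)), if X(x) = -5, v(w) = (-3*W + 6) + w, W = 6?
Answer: 3696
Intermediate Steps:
v(w) = -12 + w (v(w) = (-3*6 + 6) + w = (-18 + 6) + w = -12 + w)
d(z) = -4*z (d(z) = -5*z + z = -4*z)
66*d(v(-2)) = 66*(-4*(-12 - 2)) = 66*(-4*(-14)) = 66*56 = 3696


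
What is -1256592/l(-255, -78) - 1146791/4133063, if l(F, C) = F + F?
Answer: 865498172981/351310355 ≈ 2463.6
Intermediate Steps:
l(F, C) = 2*F
-1256592/l(-255, -78) - 1146791/4133063 = -1256592/(2*(-255)) - 1146791/4133063 = -1256592/(-510) - 1146791*1/4133063 = -1256592*(-1/510) - 1146791/4133063 = 209432/85 - 1146791/4133063 = 865498172981/351310355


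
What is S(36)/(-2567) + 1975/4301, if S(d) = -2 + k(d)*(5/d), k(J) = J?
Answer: 17498/38203 ≈ 0.45803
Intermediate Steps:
S(d) = 3 (S(d) = -2 + d*(5/d) = -2 + 5 = 3)
S(36)/(-2567) + 1975/4301 = 3/(-2567) + 1975/4301 = 3*(-1/2567) + 1975*(1/4301) = -3/2567 + 1975/4301 = 17498/38203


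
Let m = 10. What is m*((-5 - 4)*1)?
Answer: -90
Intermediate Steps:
m*((-5 - 4)*1) = 10*((-5 - 4)*1) = 10*(-9*1) = 10*(-9) = -90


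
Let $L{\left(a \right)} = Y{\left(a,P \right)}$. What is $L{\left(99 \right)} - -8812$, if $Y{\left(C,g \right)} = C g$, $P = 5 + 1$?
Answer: $9406$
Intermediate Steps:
$P = 6$
$L{\left(a \right)} = 6 a$ ($L{\left(a \right)} = a 6 = 6 a$)
$L{\left(99 \right)} - -8812 = 6 \cdot 99 - -8812 = 594 + 8812 = 9406$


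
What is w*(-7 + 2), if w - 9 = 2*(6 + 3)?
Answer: -135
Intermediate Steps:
w = 27 (w = 9 + 2*(6 + 3) = 9 + 2*9 = 9 + 18 = 27)
w*(-7 + 2) = 27*(-7 + 2) = 27*(-5) = -135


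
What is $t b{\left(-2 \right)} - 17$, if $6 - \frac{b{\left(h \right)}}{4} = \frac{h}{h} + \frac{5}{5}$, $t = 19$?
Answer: $287$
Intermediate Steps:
$b{\left(h \right)} = 16$ ($b{\left(h \right)} = 24 - 4 \left(\frac{h}{h} + \frac{5}{5}\right) = 24 - 4 \left(1 + 5 \cdot \frac{1}{5}\right) = 24 - 4 \left(1 + 1\right) = 24 - 8 = 16$)
$t b{\left(-2 \right)} - 17 = 19 \cdot 16 - 17 = 304 - 17 = 287$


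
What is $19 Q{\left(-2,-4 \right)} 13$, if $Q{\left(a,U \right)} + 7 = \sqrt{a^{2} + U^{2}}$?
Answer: $-1729 + 494 \sqrt{5} \approx -624.38$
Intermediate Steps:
$Q{\left(a,U \right)} = -7 + \sqrt{U^{2} + a^{2}}$ ($Q{\left(a,U \right)} = -7 + \sqrt{a^{2} + U^{2}} = -7 + \sqrt{U^{2} + a^{2}}$)
$19 Q{\left(-2,-4 \right)} 13 = 19 \left(-7 + \sqrt{\left(-4\right)^{2} + \left(-2\right)^{2}}\right) 13 = 19 \left(-7 + \sqrt{16 + 4}\right) 13 = 19 \left(-7 + \sqrt{20}\right) 13 = 19 \left(-7 + 2 \sqrt{5}\right) 13 = \left(-133 + 38 \sqrt{5}\right) 13 = -1729 + 494 \sqrt{5}$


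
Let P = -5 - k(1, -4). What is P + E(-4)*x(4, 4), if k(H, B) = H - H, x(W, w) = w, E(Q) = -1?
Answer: -9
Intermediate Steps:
k(H, B) = 0
P = -5 (P = -5 - 1*0 = -5 + 0 = -5)
P + E(-4)*x(4, 4) = -5 - 1*4 = -5 - 4 = -9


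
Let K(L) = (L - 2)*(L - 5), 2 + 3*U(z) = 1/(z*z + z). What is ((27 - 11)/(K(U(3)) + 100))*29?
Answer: 601344/148885 ≈ 4.0390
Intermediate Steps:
U(z) = -⅔ + 1/(3*(z + z²)) (U(z) = -⅔ + 1/(3*(z*z + z)) = -⅔ + 1/(3*(z² + z)) = -⅔ + 1/(3*(z + z²)))
K(L) = (-5 + L)*(-2 + L) (K(L) = (-2 + L)*(-5 + L) = (-5 + L)*(-2 + L))
((27 - 11)/(K(U(3)) + 100))*29 = ((27 - 11)/((10 + ((⅓)*(1 - 2*3 - 2*3²)/(3*(1 + 3)))² - 7*(1 - 2*3 - 2*3²)/(3*3*(1 + 3))) + 100))*29 = (16/((10 + ((⅓)*(⅓)*(1 - 6 - 2*9)/4)² - 7*(1 - 6 - 2*9)/(3*3*4)) + 100))*29 = (16/((10 + ((⅓)*(⅓)*(¼)*(1 - 6 - 18))² - 7*(1 - 6 - 18)/(3*3*4)) + 100))*29 = (16/((10 + ((⅓)*(⅓)*(¼)*(-23))² - 7*(-23)/(3*3*4)) + 100))*29 = (16/((10 + (-23/36)² - 7*(-23/36)) + 100))*29 = (16/((10 + 529/1296 + 161/36) + 100))*29 = (16/(19285/1296 + 100))*29 = (16/(148885/1296))*29 = (16*(1296/148885))*29 = (20736/148885)*29 = 601344/148885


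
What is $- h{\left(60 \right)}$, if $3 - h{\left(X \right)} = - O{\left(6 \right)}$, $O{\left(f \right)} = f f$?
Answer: $-39$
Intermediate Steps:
$O{\left(f \right)} = f^{2}$
$h{\left(X \right)} = 39$ ($h{\left(X \right)} = 3 - - 6^{2} = 3 - \left(-1\right) 36 = 3 - -36 = 3 + 36 = 39$)
$- h{\left(60 \right)} = \left(-1\right) 39 = -39$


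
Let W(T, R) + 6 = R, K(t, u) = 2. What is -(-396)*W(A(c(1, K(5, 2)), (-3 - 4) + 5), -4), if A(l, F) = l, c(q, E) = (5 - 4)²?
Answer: -3960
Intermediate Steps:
c(q, E) = 1 (c(q, E) = 1² = 1)
W(T, R) = -6 + R
-(-396)*W(A(c(1, K(5, 2)), (-3 - 4) + 5), -4) = -(-396)*(-6 - 4) = -(-396)*(-10) = -1*3960 = -3960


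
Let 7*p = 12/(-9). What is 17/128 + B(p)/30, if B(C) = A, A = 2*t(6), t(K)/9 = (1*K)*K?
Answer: 13909/640 ≈ 21.733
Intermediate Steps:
t(K) = 9*K² (t(K) = 9*((1*K)*K) = 9*(K*K) = 9*K²)
p = -4/21 (p = (12/(-9))/7 = (12*(-⅑))/7 = (⅐)*(-4/3) = -4/21 ≈ -0.19048)
A = 648 (A = 2*(9*6²) = 2*(9*36) = 2*324 = 648)
B(C) = 648
17/128 + B(p)/30 = 17/128 + 648/30 = 17*(1/128) + 648*(1/30) = 17/128 + 108/5 = 13909/640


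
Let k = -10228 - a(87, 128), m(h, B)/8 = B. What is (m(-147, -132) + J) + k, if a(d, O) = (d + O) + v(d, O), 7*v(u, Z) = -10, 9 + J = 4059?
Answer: -52133/7 ≈ -7447.6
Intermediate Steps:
J = 4050 (J = -9 + 4059 = 4050)
m(h, B) = 8*B
v(u, Z) = -10/7 (v(u, Z) = (1/7)*(-10) = -10/7)
a(d, O) = -10/7 + O + d (a(d, O) = (d + O) - 10/7 = (O + d) - 10/7 = -10/7 + O + d)
k = -73091/7 (k = -10228 - (-10/7 + 128 + 87) = -10228 - 1*1495/7 = -10228 - 1495/7 = -73091/7 ≈ -10442.)
(m(-147, -132) + J) + k = (8*(-132) + 4050) - 73091/7 = (-1056 + 4050) - 73091/7 = 2994 - 73091/7 = -52133/7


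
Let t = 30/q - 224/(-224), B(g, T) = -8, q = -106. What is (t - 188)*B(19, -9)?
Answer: 79408/53 ≈ 1498.3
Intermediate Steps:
t = 38/53 (t = 30/(-106) - 224/(-224) = 30*(-1/106) - 224*(-1/224) = -15/53 + 1 = 38/53 ≈ 0.71698)
(t - 188)*B(19, -9) = (38/53 - 188)*(-8) = -9926/53*(-8) = 79408/53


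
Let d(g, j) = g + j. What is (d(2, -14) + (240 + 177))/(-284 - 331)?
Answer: -27/41 ≈ -0.65854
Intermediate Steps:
(d(2, -14) + (240 + 177))/(-284 - 331) = ((2 - 14) + (240 + 177))/(-284 - 331) = (-12 + 417)/(-615) = 405*(-1/615) = -27/41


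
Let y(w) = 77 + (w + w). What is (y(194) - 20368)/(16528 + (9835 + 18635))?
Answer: -19903/44998 ≈ -0.44231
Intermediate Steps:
y(w) = 77 + 2*w
(y(194) - 20368)/(16528 + (9835 + 18635)) = ((77 + 2*194) - 20368)/(16528 + (9835 + 18635)) = ((77 + 388) - 20368)/(16528 + 28470) = (465 - 20368)/44998 = -19903*1/44998 = -19903/44998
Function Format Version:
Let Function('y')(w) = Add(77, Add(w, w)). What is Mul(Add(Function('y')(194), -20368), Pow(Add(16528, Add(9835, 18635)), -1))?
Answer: Rational(-19903, 44998) ≈ -0.44231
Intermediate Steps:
Function('y')(w) = Add(77, Mul(2, w))
Mul(Add(Function('y')(194), -20368), Pow(Add(16528, Add(9835, 18635)), -1)) = Mul(Add(Add(77, Mul(2, 194)), -20368), Pow(Add(16528, Add(9835, 18635)), -1)) = Mul(Add(Add(77, 388), -20368), Pow(Add(16528, 28470), -1)) = Mul(Add(465, -20368), Pow(44998, -1)) = Mul(-19903, Rational(1, 44998)) = Rational(-19903, 44998)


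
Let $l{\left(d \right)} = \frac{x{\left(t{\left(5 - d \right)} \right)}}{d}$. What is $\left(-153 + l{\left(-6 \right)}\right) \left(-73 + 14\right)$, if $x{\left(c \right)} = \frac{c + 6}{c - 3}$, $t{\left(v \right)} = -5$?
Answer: $\frac{433237}{48} \approx 9025.8$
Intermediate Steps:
$x{\left(c \right)} = \frac{6 + c}{-3 + c}$
$l{\left(d \right)} = - \frac{1}{8 d}$ ($l{\left(d \right)} = \frac{\frac{1}{-3 - 5} \left(6 - 5\right)}{d} = \frac{\frac{1}{-8} \cdot 1}{d} = \frac{\left(- \frac{1}{8}\right) 1}{d} = - \frac{1}{8 d}$)
$\left(-153 + l{\left(-6 \right)}\right) \left(-73 + 14\right) = \left(-153 - \frac{1}{8 \left(-6\right)}\right) \left(-73 + 14\right) = \left(-153 - - \frac{1}{48}\right) \left(-59\right) = \left(-153 + \frac{1}{48}\right) \left(-59\right) = \left(- \frac{7343}{48}\right) \left(-59\right) = \frac{433237}{48}$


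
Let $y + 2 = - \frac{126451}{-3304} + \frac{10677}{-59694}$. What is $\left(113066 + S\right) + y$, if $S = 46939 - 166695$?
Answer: $- \frac{218723869701}{32871496} \approx -6653.9$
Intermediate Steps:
$S = -119756$
$y = \frac{1186438539}{32871496}$ ($y = -2 + \left(- \frac{126451}{-3304} + \frac{10677}{-59694}\right) = -2 + \left(\left(-126451\right) \left(- \frac{1}{3304}\right) + 10677 \left(- \frac{1}{59694}\right)\right) = -2 + \left(\frac{126451}{3304} - \frac{3559}{19898}\right) = -2 + \frac{1252181531}{32871496} = \frac{1186438539}{32871496} \approx 36.093$)
$\left(113066 + S\right) + y = \left(113066 - 119756\right) + \frac{1186438539}{32871496} = -6690 + \frac{1186438539}{32871496} = - \frac{218723869701}{32871496}$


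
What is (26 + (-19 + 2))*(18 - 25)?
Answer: -63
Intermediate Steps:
(26 + (-19 + 2))*(18 - 25) = (26 - 17)*(-7) = 9*(-7) = -63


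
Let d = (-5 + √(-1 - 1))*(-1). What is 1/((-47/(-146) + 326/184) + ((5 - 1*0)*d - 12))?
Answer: 680794204/12530906961 + 225523280*I*√2/12530906961 ≈ 0.054329 + 0.025452*I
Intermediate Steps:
d = 5 - I*√2 (d = (-5 + √(-2))*(-1) = (-5 + I*√2)*(-1) = 5 - I*√2 ≈ 5.0 - 1.4142*I)
1/((-47/(-146) + 326/184) + ((5 - 1*0)*d - 12)) = 1/((-47/(-146) + 326/184) + ((5 - 1*0)*(5 - I*√2) - 12)) = 1/((-47*(-1/146) + 326*(1/184)) + ((5 + 0)*(5 - I*√2) - 12)) = 1/((47/146 + 163/92) + (5*(5 - I*√2) - 12)) = 1/(14061/6716 + ((25 - 5*I*√2) - 12)) = 1/(14061/6716 + (13 - 5*I*√2)) = 1/(101369/6716 - 5*I*√2)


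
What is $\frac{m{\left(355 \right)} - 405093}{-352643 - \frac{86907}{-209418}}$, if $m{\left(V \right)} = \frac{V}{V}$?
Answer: $\frac{28277852152}{24616568289} \approx 1.1487$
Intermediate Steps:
$m{\left(V \right)} = 1$
$\frac{m{\left(355 \right)} - 405093}{-352643 - \frac{86907}{-209418}} = \frac{1 - 405093}{-352643 - \frac{86907}{-209418}} = - \frac{405092}{-352643 - - \frac{28969}{69806}} = - \frac{405092}{-352643 + \frac{28969}{69806}} = - \frac{405092}{- \frac{24616568289}{69806}} = \left(-405092\right) \left(- \frac{69806}{24616568289}\right) = \frac{28277852152}{24616568289}$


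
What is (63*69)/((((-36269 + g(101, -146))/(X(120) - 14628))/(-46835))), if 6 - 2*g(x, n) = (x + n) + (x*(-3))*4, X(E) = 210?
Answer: -1174154311764/14255 ≈ -8.2368e+7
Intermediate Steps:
g(x, n) = 3 - n/2 + 11*x/2 (g(x, n) = 3 - ((x + n) + (x*(-3))*4)/2 = 3 - ((n + x) - 3*x*4)/2 = 3 - ((n + x) - 12*x)/2 = 3 - (n - 11*x)/2 = 3 + (-n/2 + 11*x/2) = 3 - n/2 + 11*x/2)
(63*69)/((((-36269 + g(101, -146))/(X(120) - 14628))/(-46835))) = (63*69)/((((-36269 + (3 - 1/2*(-146) + (11/2)*101))/(210 - 14628))/(-46835))) = 4347/((((-36269 + (3 + 73 + 1111/2))/(-14418))*(-1/46835))) = 4347/((((-36269 + 1263/2)*(-1/14418))*(-1/46835))) = 4347/((-71275/2*(-1/14418)*(-1/46835))) = 4347/(((71275/28836)*(-1/46835))) = 4347/(-14255/270106812) = 4347*(-270106812/14255) = -1174154311764/14255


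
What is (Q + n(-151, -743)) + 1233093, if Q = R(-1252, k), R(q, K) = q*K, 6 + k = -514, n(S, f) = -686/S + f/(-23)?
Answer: 6543721880/3473 ≈ 1.8842e+6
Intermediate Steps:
n(S, f) = -686/S - f/23 (n(S, f) = -686/S + f*(-1/23) = -686/S - f/23)
k = -520 (k = -6 - 514 = -520)
R(q, K) = K*q
Q = 651040 (Q = -520*(-1252) = 651040)
(Q + n(-151, -743)) + 1233093 = (651040 + (-686/(-151) - 1/23*(-743))) + 1233093 = (651040 + (-686*(-1/151) + 743/23)) + 1233093 = (651040 + (686/151 + 743/23)) + 1233093 = (651040 + 127971/3473) + 1233093 = 2261189891/3473 + 1233093 = 6543721880/3473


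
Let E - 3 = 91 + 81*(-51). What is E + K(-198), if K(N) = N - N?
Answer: -4037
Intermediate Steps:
E = -4037 (E = 3 + (91 + 81*(-51)) = 3 + (91 - 4131) = 3 - 4040 = -4037)
K(N) = 0
E + K(-198) = -4037 + 0 = -4037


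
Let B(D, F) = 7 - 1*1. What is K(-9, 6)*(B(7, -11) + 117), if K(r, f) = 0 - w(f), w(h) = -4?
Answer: 492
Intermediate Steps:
B(D, F) = 6 (B(D, F) = 7 - 1 = 6)
K(r, f) = 4 (K(r, f) = 0 - 1*(-4) = 0 + 4 = 4)
K(-9, 6)*(B(7, -11) + 117) = 4*(6 + 117) = 4*123 = 492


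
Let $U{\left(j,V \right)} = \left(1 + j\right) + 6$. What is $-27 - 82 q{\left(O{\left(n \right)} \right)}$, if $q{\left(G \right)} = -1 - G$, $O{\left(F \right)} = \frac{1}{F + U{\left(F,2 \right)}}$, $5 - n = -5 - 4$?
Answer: $\frac{2007}{35} \approx 57.343$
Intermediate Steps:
$n = 14$ ($n = 5 - \left(-5 - 4\right) = 5 - -9 = 5 + 9 = 14$)
$U{\left(j,V \right)} = 7 + j$
$O{\left(F \right)} = \frac{1}{7 + 2 F}$ ($O{\left(F \right)} = \frac{1}{F + \left(7 + F\right)} = \frac{1}{7 + 2 F}$)
$-27 - 82 q{\left(O{\left(n \right)} \right)} = -27 - 82 \left(-1 - \frac{1}{7 + 2 \cdot 14}\right) = -27 - 82 \left(-1 - \frac{1}{7 + 28}\right) = -27 - 82 \left(-1 - \frac{1}{35}\right) = -27 - - \frac{2952}{35} = -27 + \frac{2952}{35} = \frac{2007}{35}$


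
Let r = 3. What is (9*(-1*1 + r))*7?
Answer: 126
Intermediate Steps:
(9*(-1*1 + r))*7 = (9*(-1*1 + 3))*7 = (9*(-1 + 3))*7 = (9*2)*7 = 18*7 = 126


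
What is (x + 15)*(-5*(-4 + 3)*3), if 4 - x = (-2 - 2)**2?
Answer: 45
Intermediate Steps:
x = -12 (x = 4 - (-2 - 2)**2 = 4 - 1*(-4)**2 = 4 - 1*16 = 4 - 16 = -12)
(x + 15)*(-5*(-4 + 3)*3) = (-12 + 15)*(-5*(-4 + 3)*3) = 3*(-5*(-1)*3) = 3*(5*3) = 3*15 = 45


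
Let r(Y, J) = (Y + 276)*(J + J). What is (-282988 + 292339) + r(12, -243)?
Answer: -130617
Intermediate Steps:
r(Y, J) = 2*J*(276 + Y) (r(Y, J) = (276 + Y)*(2*J) = 2*J*(276 + Y))
(-282988 + 292339) + r(12, -243) = (-282988 + 292339) + 2*(-243)*(276 + 12) = 9351 + 2*(-243)*288 = 9351 - 139968 = -130617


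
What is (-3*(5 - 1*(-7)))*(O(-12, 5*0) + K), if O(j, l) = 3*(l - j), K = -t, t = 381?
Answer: 12420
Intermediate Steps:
K = -381 (K = -1*381 = -381)
O(j, l) = -3*j + 3*l
(-3*(5 - 1*(-7)))*(O(-12, 5*0) + K) = (-3*(5 - 1*(-7)))*((-3*(-12) + 3*(5*0)) - 381) = (-3*(5 + 7))*((36 + 3*0) - 381) = (-3*12)*((36 + 0) - 381) = -36*(36 - 381) = -36*(-345) = 12420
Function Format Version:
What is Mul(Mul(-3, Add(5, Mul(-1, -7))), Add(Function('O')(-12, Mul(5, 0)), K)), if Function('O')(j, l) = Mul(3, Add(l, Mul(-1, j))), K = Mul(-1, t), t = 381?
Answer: 12420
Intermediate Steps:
K = -381 (K = Mul(-1, 381) = -381)
Function('O')(j, l) = Add(Mul(-3, j), Mul(3, l))
Mul(Mul(-3, Add(5, Mul(-1, -7))), Add(Function('O')(-12, Mul(5, 0)), K)) = Mul(Mul(-3, Add(5, Mul(-1, -7))), Add(Add(Mul(-3, -12), Mul(3, Mul(5, 0))), -381)) = Mul(Mul(-3, Add(5, 7)), Add(Add(36, Mul(3, 0)), -381)) = Mul(Mul(-3, 12), Add(Add(36, 0), -381)) = Mul(-36, Add(36, -381)) = Mul(-36, -345) = 12420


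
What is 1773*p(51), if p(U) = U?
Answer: 90423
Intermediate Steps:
1773*p(51) = 1773*51 = 90423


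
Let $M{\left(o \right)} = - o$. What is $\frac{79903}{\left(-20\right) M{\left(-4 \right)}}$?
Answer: $- \frac{79903}{80} \approx -998.79$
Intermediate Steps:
$\frac{79903}{\left(-20\right) M{\left(-4 \right)}} = \frac{79903}{\left(-20\right) \left(\left(-1\right) \left(-4\right)\right)} = \frac{79903}{\left(-20\right) 4} = \frac{79903}{-80} = 79903 \left(- \frac{1}{80}\right) = - \frac{79903}{80}$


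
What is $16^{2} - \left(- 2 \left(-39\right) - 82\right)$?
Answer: $260$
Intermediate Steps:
$16^{2} - \left(- 2 \left(-39\right) - 82\right) = 256 - \left(\left(-1\right) \left(-78\right) - 82\right) = 256 - \left(78 - 82\right) = 256 - -4 = 256 + 4 = 260$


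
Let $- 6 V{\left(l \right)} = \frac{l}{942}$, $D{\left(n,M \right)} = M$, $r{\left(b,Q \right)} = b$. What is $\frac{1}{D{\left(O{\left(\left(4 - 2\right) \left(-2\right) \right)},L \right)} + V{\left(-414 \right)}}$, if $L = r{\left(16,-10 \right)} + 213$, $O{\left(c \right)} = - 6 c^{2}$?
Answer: $\frac{314}{71929} \approx 0.0043654$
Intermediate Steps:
$L = 229$ ($L = 16 + 213 = 229$)
$V{\left(l \right)} = - \frac{l}{5652}$ ($V{\left(l \right)} = - \frac{l \frac{1}{942}}{6} = - \frac{\frac{1}{942} l}{6} = - \frac{l}{5652}$)
$\frac{1}{D{\left(O{\left(\left(4 - 2\right) \left(-2\right) \right)},L \right)} + V{\left(-414 \right)}} = \frac{1}{229 - - \frac{23}{314}} = \frac{1}{229 + \frac{23}{314}} = \frac{1}{\frac{71929}{314}} = \frac{314}{71929}$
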